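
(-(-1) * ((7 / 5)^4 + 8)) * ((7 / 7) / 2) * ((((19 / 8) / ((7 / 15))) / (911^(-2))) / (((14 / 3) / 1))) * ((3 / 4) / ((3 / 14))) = 1050323949891 / 56000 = 18755784.82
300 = 300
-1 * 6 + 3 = -3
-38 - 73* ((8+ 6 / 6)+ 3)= -914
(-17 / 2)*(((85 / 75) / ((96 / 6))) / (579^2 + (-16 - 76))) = -289 / 160871520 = -0.00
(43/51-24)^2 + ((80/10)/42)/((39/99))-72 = 109995943/236691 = 464.72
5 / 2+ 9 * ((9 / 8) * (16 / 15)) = 133 / 10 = 13.30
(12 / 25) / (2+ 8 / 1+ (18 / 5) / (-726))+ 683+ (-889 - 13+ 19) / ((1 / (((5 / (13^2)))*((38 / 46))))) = 77737893884 / 117523445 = 661.47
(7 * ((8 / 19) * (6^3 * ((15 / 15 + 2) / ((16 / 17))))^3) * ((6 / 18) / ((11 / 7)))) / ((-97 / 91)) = -3880771197849 / 20273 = -191425600.45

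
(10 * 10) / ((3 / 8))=800 / 3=266.67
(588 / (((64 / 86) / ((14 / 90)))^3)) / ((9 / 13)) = 17371563937 / 2239488000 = 7.76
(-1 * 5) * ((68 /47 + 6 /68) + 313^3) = -245007745295 /1598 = -153321492.68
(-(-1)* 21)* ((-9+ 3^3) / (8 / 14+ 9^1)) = 2646 / 67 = 39.49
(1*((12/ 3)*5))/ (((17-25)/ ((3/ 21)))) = -5/ 14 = -0.36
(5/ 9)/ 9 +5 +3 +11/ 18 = 1405/ 162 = 8.67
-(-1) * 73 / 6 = 73 / 6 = 12.17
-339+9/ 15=-1692/ 5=-338.40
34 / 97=0.35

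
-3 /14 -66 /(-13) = 885 /182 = 4.86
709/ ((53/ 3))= 2127/ 53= 40.13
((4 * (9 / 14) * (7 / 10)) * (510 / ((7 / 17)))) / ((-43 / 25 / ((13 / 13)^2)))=-390150 / 301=-1296.18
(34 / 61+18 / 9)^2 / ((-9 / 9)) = -24336 / 3721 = -6.54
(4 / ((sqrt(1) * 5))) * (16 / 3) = 64 / 15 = 4.27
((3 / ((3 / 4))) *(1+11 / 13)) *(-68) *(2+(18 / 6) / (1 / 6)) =-130560 / 13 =-10043.08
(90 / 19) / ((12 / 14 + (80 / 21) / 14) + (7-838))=-13230 / 2317829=-0.01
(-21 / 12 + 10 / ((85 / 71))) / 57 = 449 / 3876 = 0.12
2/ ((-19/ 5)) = -10/ 19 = -0.53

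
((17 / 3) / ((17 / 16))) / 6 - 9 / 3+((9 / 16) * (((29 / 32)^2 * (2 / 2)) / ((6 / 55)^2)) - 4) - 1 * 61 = -16687519 / 589824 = -28.29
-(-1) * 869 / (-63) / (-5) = 869 / 315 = 2.76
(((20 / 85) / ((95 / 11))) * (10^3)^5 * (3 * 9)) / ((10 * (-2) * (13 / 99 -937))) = 4704480000000000 / 119833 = 39258634933.62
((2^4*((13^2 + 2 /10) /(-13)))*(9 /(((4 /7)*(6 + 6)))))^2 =315630756 /4225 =74705.50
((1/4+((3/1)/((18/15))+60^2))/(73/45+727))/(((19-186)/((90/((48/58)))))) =-282095325/87609536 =-3.22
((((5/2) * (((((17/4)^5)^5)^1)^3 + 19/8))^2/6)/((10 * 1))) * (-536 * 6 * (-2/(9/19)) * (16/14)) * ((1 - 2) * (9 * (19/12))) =-4465706902901980989282443004746933911993649299847465192698483017527083730850375535989076433570762009895203686345419667146106638860127652937915513714510666077033251827855924570688387172634375/10694438875756051952909339864149235345520209066746165315839737359110501823757517707462836224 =-417572810951829789207193900000000000000000000000000000000000000000000000000000000000000000000000000.00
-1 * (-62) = 62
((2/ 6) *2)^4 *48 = 256/ 27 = 9.48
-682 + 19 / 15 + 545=-2036 / 15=-135.73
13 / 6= 2.17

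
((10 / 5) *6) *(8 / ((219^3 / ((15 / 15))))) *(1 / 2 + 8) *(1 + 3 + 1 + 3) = 2176 / 3501153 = 0.00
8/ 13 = 0.62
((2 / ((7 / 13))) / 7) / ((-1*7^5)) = -26 / 823543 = -0.00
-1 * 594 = -594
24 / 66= 4 / 11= 0.36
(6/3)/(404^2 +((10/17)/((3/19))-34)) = 51/4161236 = 0.00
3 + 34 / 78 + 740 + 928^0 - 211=20804 / 39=533.44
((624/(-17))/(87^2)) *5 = -1040/42891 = -0.02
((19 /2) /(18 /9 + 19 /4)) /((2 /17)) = 323 /27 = 11.96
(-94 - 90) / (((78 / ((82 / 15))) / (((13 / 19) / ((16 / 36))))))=-1886 / 95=-19.85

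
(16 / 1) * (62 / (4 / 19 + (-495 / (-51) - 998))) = -320416 / 319151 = -1.00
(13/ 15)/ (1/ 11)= 143/ 15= 9.53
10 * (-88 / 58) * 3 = -45.52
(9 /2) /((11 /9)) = 81 /22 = 3.68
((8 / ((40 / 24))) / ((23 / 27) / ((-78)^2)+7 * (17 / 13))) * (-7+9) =7884864 / 7518535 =1.05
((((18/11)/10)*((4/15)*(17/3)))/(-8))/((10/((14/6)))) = -119/16500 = -0.01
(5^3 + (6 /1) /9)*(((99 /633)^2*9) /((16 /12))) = 3694977 /178084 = 20.75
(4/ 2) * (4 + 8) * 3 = 72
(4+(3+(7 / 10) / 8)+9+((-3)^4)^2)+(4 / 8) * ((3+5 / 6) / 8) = 3157117 / 480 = 6577.33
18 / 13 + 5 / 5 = 31 / 13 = 2.38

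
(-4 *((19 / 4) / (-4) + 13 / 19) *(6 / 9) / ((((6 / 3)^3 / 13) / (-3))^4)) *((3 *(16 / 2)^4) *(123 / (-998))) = -43536646179 / 37924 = -1147997.21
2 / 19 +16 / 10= 162 / 95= 1.71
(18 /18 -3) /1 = -2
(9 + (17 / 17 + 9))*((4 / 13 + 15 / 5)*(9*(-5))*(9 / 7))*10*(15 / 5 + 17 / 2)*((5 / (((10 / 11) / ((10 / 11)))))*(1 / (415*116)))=-43.43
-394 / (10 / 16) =-3152 / 5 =-630.40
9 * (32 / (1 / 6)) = 1728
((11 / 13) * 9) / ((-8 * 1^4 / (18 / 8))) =-891 / 416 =-2.14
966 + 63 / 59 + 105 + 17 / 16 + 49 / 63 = 9123923 / 8496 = 1073.91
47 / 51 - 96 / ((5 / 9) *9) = -4661 / 255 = -18.28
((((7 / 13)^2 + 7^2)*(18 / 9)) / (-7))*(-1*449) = 1068620 / 169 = 6323.20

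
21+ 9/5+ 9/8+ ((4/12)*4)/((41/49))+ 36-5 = 278071/4920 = 56.52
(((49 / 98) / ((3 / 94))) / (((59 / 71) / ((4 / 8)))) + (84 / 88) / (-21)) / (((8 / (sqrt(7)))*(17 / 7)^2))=894985*sqrt(7) / 4501464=0.53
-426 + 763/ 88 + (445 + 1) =2523/ 88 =28.67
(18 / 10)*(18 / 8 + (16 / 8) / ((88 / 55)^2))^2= 84681 / 5120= 16.54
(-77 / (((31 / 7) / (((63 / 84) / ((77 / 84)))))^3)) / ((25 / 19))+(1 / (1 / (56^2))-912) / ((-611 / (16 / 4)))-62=-4235848848311 / 55061960525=-76.93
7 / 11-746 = -8199 / 11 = -745.36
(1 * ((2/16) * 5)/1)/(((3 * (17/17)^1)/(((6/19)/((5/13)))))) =13/76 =0.17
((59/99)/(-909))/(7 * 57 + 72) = -59/42385761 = -0.00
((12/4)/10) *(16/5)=24/25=0.96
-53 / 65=-0.82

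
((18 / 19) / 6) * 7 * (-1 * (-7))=147 / 19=7.74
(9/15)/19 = 3/95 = 0.03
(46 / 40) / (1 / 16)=92 / 5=18.40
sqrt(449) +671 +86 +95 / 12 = sqrt(449) +9179 / 12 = 786.11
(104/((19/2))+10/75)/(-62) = -1579/8835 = -0.18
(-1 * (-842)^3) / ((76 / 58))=8655741476 / 19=455565340.84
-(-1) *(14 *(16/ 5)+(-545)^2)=1485349/ 5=297069.80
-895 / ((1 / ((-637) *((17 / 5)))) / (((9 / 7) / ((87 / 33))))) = 27414387 / 29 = 945323.69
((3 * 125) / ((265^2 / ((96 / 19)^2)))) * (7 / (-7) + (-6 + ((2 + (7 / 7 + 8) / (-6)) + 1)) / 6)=-241920 / 1014049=-0.24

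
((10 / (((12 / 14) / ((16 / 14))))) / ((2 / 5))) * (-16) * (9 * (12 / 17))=-57600 / 17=-3388.24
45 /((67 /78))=3510 /67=52.39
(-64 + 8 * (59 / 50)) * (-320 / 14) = 43648 / 35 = 1247.09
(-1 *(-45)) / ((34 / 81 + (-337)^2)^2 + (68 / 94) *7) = 13876515 / 3977321608110581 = 0.00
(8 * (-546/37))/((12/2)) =-728/37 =-19.68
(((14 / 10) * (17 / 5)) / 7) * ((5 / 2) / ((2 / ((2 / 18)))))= 17 / 180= 0.09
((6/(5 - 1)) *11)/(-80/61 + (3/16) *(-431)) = -16104/80153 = -0.20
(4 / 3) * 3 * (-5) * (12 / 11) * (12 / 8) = -360 / 11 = -32.73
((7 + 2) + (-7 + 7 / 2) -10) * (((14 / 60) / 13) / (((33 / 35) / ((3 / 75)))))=-49 / 14300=-0.00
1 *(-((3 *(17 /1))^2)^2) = -6765201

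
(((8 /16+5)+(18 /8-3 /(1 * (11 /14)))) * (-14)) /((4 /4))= -1211 /22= -55.05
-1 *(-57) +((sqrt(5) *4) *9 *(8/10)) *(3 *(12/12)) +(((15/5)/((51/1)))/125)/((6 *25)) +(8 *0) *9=18168751/318750 +432 *sqrt(5)/5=250.20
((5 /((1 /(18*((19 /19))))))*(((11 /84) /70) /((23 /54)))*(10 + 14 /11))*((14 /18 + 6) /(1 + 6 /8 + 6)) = 4392 /1127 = 3.90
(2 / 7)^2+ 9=445 / 49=9.08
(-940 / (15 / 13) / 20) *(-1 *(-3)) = -611 / 5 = -122.20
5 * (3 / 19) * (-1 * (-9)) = 135 / 19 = 7.11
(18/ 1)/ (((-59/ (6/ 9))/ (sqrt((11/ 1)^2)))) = -132/ 59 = -2.24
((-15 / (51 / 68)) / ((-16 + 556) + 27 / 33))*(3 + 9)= -880 / 1983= -0.44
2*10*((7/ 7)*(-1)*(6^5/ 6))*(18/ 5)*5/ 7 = -466560/ 7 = -66651.43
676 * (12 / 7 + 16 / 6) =62192 / 21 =2961.52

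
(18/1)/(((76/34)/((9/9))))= 153/19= 8.05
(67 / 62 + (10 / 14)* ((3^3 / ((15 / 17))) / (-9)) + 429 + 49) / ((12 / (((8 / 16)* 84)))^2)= 1448069 / 248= 5838.99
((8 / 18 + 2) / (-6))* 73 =-803 / 27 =-29.74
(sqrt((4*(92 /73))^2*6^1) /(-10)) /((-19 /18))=3312*sqrt(6) /6935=1.17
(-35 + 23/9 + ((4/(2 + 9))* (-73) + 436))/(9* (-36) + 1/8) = -298592/256509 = -1.16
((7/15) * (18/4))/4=21/40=0.52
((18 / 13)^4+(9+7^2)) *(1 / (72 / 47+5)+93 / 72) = 9375658265 / 105218724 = 89.11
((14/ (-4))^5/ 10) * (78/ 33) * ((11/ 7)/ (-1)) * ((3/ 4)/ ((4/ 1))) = 93639/ 2560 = 36.58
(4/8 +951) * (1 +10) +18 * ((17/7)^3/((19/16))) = 139250249/13034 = 10683.62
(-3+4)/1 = 1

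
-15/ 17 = -0.88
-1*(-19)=19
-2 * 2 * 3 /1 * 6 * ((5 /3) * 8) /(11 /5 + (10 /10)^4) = -300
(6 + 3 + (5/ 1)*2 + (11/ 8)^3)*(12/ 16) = 33177/ 2048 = 16.20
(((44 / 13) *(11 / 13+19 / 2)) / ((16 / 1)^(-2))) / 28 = 320.16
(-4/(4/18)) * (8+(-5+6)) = -162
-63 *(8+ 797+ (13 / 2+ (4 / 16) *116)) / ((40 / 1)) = -105903 / 80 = -1323.79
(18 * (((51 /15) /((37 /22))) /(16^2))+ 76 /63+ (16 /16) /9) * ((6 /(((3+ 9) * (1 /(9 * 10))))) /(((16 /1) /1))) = 1088749 /265216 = 4.11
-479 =-479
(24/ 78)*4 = 16/ 13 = 1.23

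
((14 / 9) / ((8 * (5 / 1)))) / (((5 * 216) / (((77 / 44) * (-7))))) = -343 / 777600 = -0.00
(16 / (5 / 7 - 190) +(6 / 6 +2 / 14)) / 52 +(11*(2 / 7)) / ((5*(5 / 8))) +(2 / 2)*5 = 103799 / 17225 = 6.03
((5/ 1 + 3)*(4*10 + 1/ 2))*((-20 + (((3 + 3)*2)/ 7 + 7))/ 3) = -8532/ 7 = -1218.86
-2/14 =-1/7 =-0.14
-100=-100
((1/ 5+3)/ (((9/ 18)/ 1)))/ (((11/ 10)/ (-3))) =-192/ 11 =-17.45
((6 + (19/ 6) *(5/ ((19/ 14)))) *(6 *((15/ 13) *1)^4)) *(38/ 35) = 40783500/ 199927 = 203.99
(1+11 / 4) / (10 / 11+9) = 165 / 436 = 0.38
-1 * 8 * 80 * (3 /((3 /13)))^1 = -8320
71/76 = 0.93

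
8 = 8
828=828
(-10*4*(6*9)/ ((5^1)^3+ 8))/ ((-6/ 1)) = 360/ 133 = 2.71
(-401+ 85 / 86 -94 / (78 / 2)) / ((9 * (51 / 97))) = -130923131 / 1539486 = -85.04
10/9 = 1.11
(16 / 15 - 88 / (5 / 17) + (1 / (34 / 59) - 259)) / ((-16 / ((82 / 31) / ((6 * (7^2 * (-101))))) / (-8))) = 11613373 / 469462140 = 0.02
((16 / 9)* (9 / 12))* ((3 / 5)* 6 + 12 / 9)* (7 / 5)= 2072 / 225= 9.21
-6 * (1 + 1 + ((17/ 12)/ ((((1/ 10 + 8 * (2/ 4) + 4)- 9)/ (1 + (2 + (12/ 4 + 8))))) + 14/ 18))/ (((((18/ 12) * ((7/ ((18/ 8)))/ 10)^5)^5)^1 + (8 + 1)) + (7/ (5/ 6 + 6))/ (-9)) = 4171394434482771453265929222106933593750000/ 320778666760587851594062967413996576149737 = 13.00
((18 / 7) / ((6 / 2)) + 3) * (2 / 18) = 3 / 7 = 0.43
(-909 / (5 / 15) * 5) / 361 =-13635 / 361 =-37.77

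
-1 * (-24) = 24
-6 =-6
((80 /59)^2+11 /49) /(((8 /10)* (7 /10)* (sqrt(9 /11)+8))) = 77416020 /165963637 - 5278365* sqrt(11) /331927274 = 0.41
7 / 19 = 0.37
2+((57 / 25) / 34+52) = 45957 / 850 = 54.07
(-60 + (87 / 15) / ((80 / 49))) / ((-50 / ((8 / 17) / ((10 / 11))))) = 248369 / 425000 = 0.58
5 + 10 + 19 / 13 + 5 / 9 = 1991 / 117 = 17.02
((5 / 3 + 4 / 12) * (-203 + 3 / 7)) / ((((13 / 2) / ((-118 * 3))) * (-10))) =-1003944 / 455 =-2206.47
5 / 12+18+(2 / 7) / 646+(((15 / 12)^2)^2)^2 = 10836579487 / 444530688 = 24.38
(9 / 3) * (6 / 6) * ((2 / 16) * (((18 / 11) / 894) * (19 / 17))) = 171 / 222904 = 0.00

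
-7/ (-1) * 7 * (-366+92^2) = 396802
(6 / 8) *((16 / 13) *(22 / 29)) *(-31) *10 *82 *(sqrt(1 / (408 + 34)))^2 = -3355440 / 83317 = -40.27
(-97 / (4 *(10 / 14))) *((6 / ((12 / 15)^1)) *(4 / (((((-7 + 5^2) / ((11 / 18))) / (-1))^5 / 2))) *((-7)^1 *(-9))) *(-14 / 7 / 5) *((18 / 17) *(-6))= 0.01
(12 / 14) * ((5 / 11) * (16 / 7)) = 480 / 539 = 0.89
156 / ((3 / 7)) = 364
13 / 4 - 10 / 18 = 97 / 36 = 2.69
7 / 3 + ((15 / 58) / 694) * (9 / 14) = 3945101 / 1690584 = 2.33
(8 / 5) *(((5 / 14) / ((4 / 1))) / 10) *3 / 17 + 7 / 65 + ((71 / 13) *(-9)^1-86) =-135.04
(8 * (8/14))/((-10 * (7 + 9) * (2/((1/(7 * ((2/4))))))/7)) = -1/35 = -0.03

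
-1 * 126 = -126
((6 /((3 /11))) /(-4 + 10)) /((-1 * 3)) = -11 /9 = -1.22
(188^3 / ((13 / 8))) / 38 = 26578688 / 247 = 107606.02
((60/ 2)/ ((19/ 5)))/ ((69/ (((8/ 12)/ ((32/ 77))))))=1925/ 10488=0.18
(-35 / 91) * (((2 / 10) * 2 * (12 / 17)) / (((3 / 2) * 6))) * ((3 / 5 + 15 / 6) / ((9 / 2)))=-248 / 29835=-0.01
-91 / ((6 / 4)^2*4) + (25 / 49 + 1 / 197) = -833657 / 86877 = -9.60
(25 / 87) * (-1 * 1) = -25 / 87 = -0.29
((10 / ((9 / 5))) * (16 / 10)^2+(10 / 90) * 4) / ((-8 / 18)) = -33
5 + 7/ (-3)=8/ 3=2.67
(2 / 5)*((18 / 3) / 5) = 12 / 25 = 0.48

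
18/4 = 4.50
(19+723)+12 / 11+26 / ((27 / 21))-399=36067 / 99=364.31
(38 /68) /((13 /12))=114 /221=0.52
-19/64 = -0.30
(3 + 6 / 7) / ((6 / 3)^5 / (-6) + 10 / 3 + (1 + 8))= 27 / 49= 0.55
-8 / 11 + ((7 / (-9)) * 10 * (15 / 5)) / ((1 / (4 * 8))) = -24664 / 33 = -747.39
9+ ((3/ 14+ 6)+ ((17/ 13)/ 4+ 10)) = 9297/ 364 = 25.54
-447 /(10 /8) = -357.60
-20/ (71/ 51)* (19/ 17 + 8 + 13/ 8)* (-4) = 43830/ 71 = 617.32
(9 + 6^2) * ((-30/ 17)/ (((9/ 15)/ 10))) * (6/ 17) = -135000/ 289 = -467.13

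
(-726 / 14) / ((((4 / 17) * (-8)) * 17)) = 363 / 224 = 1.62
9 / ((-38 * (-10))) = 9 / 380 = 0.02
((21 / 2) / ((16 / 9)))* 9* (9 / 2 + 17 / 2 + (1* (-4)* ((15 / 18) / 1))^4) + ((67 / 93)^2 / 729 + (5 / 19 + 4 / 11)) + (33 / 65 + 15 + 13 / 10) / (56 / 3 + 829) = 10112712141994814003 / 1394053375489632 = 7254.18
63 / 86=0.73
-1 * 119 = -119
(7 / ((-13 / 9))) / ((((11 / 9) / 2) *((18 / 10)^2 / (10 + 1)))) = -350 / 13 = -26.92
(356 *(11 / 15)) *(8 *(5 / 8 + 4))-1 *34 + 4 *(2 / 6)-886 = 43704 / 5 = 8740.80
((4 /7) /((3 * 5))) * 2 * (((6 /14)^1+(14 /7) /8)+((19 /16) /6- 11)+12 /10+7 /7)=-26623 /44100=-0.60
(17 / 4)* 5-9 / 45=21.05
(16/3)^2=256/9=28.44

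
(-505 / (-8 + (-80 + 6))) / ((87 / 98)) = 24745 / 3567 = 6.94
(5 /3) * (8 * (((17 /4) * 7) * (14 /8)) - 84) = 3325 /6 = 554.17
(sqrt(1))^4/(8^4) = 1/4096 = 0.00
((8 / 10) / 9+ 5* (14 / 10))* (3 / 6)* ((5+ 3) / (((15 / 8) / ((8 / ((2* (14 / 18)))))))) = 40832 / 525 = 77.78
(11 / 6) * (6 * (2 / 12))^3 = 11 / 6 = 1.83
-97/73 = -1.33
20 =20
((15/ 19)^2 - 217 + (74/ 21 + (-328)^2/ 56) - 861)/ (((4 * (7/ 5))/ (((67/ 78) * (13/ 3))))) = 307401025/ 545832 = 563.18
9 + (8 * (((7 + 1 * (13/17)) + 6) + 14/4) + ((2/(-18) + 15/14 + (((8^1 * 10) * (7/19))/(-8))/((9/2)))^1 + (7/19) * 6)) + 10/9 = 6128341/40698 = 150.58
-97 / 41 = -2.37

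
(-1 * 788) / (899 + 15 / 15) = -197 / 225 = -0.88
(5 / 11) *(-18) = -90 / 11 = -8.18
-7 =-7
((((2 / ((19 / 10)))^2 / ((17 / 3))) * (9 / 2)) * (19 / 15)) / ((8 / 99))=4455 / 323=13.79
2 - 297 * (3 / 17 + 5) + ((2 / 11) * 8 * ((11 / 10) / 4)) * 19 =-129864 / 85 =-1527.81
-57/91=-0.63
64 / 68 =16 / 17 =0.94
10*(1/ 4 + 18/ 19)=11.97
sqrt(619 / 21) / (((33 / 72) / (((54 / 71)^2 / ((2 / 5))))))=58320 * sqrt(12999) / 388157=17.13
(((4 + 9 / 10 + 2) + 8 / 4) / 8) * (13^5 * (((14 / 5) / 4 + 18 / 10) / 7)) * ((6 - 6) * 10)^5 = 0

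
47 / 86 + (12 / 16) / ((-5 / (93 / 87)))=9631 / 24940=0.39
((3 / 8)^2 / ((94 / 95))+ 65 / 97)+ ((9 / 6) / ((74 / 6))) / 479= 8402884909 / 10342292096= 0.81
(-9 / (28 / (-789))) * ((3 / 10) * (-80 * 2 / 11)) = -85212 / 77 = -1106.65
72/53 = 1.36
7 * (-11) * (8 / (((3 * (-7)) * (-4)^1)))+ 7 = -1 / 3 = -0.33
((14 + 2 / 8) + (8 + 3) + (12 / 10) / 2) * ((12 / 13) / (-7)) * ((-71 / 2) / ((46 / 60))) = 330363 / 2093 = 157.84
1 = 1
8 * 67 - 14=522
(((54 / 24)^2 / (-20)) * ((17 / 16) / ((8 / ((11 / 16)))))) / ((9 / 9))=-15147 / 655360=-0.02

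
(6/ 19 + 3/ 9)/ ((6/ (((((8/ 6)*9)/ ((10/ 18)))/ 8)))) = 111/ 380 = 0.29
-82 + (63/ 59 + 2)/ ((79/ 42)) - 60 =-140.37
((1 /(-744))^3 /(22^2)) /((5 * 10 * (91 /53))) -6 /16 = -340100157196853 /906933752524800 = -0.38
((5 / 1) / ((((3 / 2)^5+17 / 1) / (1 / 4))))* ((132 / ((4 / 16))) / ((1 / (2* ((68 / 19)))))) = 192.09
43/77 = 0.56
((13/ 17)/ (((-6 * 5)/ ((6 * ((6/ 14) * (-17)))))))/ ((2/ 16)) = 312/ 35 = 8.91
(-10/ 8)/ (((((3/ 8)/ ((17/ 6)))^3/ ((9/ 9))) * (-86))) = 196520/ 31347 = 6.27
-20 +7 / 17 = -333 / 17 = -19.59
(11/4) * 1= 2.75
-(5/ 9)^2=-25/ 81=-0.31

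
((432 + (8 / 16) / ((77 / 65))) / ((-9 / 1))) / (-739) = 66593 / 1024254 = 0.07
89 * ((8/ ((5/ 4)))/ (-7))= -2848/ 35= -81.37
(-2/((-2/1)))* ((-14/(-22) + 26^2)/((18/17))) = 14059/22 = 639.05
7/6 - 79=-467/6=-77.83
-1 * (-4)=4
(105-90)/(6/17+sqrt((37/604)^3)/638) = 42.50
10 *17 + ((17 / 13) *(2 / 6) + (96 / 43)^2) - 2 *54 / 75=313647179 / 1802775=173.98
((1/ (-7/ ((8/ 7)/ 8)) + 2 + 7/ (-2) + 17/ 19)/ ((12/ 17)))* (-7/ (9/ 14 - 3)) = -19805/ 7524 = -2.63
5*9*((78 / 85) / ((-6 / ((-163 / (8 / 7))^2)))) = -152320077 / 1088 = -140000.07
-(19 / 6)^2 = -361 / 36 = -10.03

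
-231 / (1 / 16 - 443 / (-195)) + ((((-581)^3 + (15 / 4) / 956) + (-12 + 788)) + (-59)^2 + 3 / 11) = -60081403277674417 / 306352112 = -196118782.68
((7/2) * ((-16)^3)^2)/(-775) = -58720256/775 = -75768.07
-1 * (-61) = 61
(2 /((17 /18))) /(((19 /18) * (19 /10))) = 6480 /6137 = 1.06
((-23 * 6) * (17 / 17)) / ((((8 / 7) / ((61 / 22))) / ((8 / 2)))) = -29463 / 22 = -1339.23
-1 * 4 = -4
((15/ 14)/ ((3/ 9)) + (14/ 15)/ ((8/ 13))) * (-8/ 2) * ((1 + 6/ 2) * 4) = -31792/ 105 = -302.78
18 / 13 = 1.38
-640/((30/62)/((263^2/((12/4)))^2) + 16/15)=-600.00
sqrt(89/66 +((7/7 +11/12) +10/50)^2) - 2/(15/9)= -6/5 +sqrt(2539009)/660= 1.21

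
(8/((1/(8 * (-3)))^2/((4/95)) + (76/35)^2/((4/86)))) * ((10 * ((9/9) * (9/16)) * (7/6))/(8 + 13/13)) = 16464000/286236311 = 0.06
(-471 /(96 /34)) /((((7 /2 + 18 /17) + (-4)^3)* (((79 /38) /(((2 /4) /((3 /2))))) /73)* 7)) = 62932351 /13411356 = 4.69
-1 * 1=-1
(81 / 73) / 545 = 81 / 39785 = 0.00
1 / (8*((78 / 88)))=11 / 78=0.14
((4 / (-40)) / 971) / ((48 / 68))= -17 / 116520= -0.00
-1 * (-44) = 44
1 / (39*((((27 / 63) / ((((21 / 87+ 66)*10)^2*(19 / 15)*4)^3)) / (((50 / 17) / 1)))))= 3633407229440112278115046400000 / 1879046871039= 1933643745369191576.73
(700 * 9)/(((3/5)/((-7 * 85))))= -6247500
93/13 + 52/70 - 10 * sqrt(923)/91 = 3593/455 - 10 * sqrt(923)/91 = 4.56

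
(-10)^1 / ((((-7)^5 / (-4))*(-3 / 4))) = 160 / 50421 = 0.00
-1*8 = -8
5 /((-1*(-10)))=1 /2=0.50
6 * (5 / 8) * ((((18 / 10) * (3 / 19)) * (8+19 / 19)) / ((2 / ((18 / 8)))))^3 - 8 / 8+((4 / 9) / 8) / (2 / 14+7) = 279293491937 / 3160627200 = 88.37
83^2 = 6889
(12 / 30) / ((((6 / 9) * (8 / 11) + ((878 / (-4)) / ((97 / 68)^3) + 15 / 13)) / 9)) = -7047660906 / 144835186885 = -0.05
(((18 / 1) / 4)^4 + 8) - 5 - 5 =6529 / 16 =408.06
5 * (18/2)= 45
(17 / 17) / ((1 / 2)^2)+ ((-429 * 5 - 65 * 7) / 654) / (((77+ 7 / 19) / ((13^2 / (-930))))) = 17923411 / 4470417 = 4.01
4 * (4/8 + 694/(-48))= -335/6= -55.83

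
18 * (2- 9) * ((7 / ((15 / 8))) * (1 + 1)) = -4704 / 5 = -940.80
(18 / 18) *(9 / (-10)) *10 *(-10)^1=90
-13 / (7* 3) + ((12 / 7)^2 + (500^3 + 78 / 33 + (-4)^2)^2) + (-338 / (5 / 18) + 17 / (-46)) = 63922050031451409620407 / 4091010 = 15625004590908213.28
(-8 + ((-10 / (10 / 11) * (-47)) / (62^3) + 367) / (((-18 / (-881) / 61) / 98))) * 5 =536905579.66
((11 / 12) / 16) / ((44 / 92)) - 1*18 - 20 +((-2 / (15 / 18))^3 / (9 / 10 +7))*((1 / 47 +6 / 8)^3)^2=-6253607275188793 / 163499138110272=-38.25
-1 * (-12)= 12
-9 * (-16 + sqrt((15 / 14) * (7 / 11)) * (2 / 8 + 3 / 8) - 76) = 828 - 45 * sqrt(330) / 176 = 823.36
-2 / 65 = -0.03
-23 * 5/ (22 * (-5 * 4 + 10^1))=0.52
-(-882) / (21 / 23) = 966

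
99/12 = 33/4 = 8.25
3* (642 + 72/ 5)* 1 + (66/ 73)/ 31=22281828/ 11315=1969.23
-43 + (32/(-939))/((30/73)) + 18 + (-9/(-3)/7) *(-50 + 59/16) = -70879771/1577520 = -44.93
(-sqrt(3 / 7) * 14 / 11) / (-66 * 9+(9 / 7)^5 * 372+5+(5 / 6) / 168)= -4840416 * sqrt(21) / 19114109575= -0.00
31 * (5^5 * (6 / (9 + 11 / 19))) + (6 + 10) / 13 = 5521987 / 91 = 60681.18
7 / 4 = 1.75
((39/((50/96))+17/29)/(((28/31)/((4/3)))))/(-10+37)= 1696103/411075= 4.13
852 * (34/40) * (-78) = -282438/5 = -56487.60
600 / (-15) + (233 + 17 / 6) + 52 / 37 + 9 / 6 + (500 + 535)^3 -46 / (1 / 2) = 1108717981.74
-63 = -63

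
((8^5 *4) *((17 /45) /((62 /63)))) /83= 7798784 /12865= 606.20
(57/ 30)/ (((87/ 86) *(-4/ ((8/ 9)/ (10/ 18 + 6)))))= -1634/ 25665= -0.06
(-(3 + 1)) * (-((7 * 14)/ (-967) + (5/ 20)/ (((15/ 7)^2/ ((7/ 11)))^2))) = -0.39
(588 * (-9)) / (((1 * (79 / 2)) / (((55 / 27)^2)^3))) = -10850811125000 / 1133563653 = -9572.30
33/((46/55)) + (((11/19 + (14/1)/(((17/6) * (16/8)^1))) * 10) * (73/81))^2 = 25025885677735/31487118174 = 794.80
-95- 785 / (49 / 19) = -19570 / 49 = -399.39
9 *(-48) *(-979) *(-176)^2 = 13100617728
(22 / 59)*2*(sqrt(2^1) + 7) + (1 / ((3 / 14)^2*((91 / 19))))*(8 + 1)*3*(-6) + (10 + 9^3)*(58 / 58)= 8.66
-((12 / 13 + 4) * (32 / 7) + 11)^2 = -9296401 / 8281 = -1122.62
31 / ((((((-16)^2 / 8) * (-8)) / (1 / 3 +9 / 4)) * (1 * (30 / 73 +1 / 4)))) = -70153 / 148224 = -0.47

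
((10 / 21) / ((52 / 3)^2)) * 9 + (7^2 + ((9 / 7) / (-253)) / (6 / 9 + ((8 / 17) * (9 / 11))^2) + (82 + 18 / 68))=20764015383649 / 158174623880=131.27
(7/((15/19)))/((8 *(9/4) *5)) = 133/1350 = 0.10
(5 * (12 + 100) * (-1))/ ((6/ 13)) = -3640/ 3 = -1213.33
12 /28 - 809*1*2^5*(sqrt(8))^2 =-1449725 /7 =-207103.57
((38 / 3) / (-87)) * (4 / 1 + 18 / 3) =-380 / 261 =-1.46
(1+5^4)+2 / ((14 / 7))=627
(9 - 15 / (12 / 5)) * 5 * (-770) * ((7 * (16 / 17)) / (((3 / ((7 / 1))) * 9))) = -8300600 / 459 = -18084.10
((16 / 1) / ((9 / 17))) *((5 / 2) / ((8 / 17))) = 160.56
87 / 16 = 5.44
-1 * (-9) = 9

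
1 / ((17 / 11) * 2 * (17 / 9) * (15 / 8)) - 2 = -2758 / 1445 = -1.91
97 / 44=2.20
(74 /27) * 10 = 740 /27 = 27.41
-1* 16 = -16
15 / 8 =1.88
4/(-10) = -2/5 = -0.40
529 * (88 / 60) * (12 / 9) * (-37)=-1722424 / 45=-38276.09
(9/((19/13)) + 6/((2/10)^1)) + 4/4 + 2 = 744/19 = 39.16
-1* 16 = -16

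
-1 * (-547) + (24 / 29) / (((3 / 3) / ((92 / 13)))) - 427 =47448 / 377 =125.86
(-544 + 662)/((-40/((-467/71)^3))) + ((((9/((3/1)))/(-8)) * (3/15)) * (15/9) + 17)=12259602359/14316440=856.33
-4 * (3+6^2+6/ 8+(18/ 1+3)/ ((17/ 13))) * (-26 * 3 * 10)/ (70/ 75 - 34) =-5265.83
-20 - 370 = -390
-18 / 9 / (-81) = 2 / 81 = 0.02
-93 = -93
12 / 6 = 2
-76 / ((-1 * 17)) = 76 / 17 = 4.47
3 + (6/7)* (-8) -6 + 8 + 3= 8/7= 1.14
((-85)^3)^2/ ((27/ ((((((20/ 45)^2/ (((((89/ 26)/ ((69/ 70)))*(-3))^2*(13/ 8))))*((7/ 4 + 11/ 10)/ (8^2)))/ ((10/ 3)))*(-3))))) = -78847179456175/ 125753796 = -626996.42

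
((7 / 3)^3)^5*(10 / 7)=6782230728490 / 14348907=472665.32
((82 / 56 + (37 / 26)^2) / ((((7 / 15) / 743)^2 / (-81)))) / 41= -41532192007200 / 2376647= -17475120.20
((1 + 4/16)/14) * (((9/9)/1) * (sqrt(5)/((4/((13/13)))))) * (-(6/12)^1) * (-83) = 415 * sqrt(5)/448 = 2.07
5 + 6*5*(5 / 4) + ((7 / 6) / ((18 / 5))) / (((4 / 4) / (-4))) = 2225 / 54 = 41.20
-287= -287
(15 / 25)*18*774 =41796 / 5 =8359.20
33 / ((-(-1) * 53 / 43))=1419 / 53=26.77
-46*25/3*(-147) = 56350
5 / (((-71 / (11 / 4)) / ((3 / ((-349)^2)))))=-165 / 34591484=-0.00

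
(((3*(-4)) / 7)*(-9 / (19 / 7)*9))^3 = 133886.87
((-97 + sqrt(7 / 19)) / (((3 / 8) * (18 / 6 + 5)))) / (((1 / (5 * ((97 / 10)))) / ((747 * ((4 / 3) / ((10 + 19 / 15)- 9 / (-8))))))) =-125255.18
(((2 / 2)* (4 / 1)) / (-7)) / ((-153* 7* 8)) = 1 / 14994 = 0.00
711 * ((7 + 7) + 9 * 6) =48348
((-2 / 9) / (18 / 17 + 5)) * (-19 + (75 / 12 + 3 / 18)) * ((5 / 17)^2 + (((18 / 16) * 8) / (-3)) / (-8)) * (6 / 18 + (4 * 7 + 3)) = 7572499 / 1134648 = 6.67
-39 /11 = -3.55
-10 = -10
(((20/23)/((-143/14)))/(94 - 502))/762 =35/127817118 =0.00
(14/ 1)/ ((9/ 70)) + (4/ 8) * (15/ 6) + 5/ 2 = 4055/ 36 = 112.64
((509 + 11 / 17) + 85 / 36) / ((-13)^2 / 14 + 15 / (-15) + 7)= 2193443 / 77418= 28.33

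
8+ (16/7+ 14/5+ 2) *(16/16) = 528/35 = 15.09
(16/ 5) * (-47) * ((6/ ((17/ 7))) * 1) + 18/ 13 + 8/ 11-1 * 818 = -14433632/ 12155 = -1187.46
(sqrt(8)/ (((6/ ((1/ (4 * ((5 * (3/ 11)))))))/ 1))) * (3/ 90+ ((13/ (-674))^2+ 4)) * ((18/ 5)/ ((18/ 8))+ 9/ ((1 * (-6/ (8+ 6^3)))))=-63190849667 * sqrt(2)/ 766590750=-116.58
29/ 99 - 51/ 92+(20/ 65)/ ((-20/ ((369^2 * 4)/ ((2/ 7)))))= -29327.25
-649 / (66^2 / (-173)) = 10207 / 396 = 25.78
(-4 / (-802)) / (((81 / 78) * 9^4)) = 52 / 71035947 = 0.00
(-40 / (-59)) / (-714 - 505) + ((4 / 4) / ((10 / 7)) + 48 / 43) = 56153101 / 30926030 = 1.82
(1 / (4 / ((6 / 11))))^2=9 / 484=0.02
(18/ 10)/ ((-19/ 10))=-0.95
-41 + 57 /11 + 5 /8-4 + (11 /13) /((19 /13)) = -38.61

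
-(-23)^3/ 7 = 12167/ 7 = 1738.14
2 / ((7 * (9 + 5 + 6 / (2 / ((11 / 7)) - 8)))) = 74 / 3395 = 0.02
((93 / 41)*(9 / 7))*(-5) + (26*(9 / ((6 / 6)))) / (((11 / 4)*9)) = -16187 / 3157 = -5.13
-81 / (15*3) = -9 / 5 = -1.80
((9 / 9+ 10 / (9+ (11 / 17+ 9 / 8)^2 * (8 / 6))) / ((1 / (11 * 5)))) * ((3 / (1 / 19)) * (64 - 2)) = 62518916130 / 182929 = 341766.02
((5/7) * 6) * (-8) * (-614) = 147360/7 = 21051.43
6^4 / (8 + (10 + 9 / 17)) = 2448 / 35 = 69.94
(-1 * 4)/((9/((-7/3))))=28/27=1.04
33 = 33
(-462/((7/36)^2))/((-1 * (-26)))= -42768/91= -469.98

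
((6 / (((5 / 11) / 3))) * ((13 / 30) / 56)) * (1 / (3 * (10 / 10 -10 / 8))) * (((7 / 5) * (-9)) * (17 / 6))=7293 / 500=14.59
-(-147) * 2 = 294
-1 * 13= -13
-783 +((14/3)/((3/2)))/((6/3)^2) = -7040/9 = -782.22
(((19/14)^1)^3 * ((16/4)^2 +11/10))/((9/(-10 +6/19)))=-157757/3430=-45.99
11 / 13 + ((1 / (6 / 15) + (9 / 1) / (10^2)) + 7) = 13567 / 1300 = 10.44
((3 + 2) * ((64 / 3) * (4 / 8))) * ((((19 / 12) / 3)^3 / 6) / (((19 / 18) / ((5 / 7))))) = 9025 / 10206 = 0.88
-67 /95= -0.71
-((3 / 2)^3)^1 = -27 / 8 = -3.38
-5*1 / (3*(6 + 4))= -1 / 6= -0.17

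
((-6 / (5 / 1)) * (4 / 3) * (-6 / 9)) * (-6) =-32 / 5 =-6.40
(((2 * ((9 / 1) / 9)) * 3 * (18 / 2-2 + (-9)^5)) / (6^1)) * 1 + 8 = -59034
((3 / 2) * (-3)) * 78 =-351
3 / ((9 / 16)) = 16 / 3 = 5.33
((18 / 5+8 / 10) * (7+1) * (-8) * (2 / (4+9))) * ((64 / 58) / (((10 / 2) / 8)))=-720896 / 9425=-76.49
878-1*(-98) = 976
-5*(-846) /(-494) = -2115 /247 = -8.56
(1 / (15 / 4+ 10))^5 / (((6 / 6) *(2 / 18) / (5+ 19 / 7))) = 497664 / 3522990625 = 0.00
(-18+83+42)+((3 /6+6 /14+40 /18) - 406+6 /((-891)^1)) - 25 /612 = -41831521 /141372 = -295.90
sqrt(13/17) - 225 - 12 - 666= -903 + sqrt(221)/17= -902.13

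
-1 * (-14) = 14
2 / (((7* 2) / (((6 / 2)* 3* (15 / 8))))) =135 / 56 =2.41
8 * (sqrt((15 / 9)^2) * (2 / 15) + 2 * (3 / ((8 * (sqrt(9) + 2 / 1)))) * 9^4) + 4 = 354554 / 45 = 7878.98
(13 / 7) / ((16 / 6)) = 39 / 56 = 0.70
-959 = -959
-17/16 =-1.06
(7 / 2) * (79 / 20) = 13.82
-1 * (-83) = 83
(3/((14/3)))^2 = 81/196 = 0.41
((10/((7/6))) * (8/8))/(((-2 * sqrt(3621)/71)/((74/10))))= -74 * sqrt(3621)/119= -37.42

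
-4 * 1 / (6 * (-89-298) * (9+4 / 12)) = 1 / 5418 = 0.00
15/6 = 5/2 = 2.50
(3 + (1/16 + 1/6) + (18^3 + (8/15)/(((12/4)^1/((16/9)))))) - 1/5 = 37813037/6480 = 5835.35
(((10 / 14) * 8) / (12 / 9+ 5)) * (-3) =-360 / 133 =-2.71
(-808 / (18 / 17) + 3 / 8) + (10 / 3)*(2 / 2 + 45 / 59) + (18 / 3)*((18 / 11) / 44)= -388917607 / 514008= -756.64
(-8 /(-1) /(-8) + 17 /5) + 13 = 77 /5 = 15.40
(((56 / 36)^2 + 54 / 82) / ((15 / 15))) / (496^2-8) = 10223 / 816992568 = 0.00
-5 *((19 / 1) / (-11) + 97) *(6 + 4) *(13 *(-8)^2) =-43596800 / 11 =-3963345.45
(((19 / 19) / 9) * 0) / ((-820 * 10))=0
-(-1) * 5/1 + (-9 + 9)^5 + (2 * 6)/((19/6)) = 167/19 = 8.79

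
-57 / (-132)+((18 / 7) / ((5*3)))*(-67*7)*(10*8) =-282989 / 44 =-6431.57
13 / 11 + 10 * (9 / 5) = 211 / 11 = 19.18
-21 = -21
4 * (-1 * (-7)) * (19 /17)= 532 /17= 31.29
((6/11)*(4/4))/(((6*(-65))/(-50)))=10/143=0.07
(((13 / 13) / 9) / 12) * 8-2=-52 / 27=-1.93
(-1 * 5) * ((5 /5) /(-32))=5 /32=0.16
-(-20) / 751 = 20 / 751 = 0.03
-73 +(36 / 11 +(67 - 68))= -778 / 11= -70.73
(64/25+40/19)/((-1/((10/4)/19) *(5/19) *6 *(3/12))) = -2216/1425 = -1.56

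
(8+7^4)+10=2419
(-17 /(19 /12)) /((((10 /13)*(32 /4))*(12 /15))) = -663 /304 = -2.18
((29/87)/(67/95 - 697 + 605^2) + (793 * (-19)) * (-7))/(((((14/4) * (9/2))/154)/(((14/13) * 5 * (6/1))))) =33317386.67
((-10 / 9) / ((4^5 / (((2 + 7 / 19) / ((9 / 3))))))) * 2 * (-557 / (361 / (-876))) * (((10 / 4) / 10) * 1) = -0.58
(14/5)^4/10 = 19208/3125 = 6.15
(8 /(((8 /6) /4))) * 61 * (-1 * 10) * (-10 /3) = 48800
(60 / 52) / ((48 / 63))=315 / 208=1.51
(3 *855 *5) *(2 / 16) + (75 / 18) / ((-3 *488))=14081825 / 8784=1603.12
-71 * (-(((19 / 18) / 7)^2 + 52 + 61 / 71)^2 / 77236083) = 3553144541011081 / 1382167795739442768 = 0.00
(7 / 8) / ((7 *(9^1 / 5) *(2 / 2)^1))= 5 / 72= 0.07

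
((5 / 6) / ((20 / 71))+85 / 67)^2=17.87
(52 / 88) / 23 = 13 / 506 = 0.03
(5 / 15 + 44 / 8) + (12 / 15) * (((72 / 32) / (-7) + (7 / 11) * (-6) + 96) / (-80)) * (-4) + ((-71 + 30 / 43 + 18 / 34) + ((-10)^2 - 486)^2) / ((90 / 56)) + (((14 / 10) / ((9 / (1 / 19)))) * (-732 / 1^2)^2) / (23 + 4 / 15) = 31194180330451147 / 335915187300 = 92863.26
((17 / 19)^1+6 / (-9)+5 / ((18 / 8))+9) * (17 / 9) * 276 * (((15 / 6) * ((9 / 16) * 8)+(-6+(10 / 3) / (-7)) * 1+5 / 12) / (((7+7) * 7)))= 166896004 / 527877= 316.16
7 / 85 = 0.08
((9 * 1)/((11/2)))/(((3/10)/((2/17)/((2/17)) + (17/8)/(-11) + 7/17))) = 27345/4114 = 6.65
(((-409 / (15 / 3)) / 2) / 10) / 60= -409 / 6000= -0.07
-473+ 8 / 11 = -472.27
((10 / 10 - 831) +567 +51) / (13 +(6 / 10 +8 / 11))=-2915 / 197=-14.80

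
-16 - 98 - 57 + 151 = -20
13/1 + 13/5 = 78/5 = 15.60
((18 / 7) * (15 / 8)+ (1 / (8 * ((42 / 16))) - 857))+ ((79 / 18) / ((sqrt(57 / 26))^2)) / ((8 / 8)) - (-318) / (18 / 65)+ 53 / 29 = 124980095 / 416556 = 300.03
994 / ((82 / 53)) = 26341 / 41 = 642.46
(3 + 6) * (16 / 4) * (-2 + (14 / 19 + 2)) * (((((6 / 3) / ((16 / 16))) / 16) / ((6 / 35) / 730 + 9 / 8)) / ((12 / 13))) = 2325050 / 728327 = 3.19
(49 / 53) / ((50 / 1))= 0.02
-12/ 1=-12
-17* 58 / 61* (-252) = 248472 / 61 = 4073.31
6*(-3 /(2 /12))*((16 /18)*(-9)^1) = 864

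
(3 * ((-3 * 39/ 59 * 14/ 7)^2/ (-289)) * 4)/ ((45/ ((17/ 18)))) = -0.01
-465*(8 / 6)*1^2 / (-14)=310 / 7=44.29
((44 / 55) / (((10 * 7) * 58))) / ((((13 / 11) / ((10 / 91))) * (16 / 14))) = 11 / 686140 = 0.00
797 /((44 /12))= 2391 /11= 217.36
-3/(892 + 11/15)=-45/13391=-0.00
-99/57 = -33/19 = -1.74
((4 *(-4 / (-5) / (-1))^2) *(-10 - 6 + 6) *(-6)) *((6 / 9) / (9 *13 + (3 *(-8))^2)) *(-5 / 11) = -512 / 7623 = -0.07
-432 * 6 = -2592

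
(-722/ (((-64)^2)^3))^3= -47045881/ 40564819207303340847894502572032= -0.00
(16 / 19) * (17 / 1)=272 / 19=14.32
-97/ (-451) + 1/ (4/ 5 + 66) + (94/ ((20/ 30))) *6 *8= 1019525565/ 150634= 6768.23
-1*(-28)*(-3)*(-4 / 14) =24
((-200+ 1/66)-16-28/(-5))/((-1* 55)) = 69427/18150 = 3.83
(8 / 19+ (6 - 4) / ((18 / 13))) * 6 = 638 / 57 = 11.19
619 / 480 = 1.29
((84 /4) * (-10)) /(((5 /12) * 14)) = -36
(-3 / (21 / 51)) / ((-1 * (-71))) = -51 / 497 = -0.10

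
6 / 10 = 0.60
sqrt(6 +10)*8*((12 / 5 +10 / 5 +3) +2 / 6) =3712 / 15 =247.47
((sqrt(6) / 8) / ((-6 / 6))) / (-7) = sqrt(6) / 56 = 0.04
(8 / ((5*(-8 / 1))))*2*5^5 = -1250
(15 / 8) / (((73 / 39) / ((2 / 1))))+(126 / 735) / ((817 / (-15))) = 3340359 / 1669948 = 2.00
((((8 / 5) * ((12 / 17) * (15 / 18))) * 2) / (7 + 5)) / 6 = 4 / 153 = 0.03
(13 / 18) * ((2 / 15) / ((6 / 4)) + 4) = 1196 / 405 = 2.95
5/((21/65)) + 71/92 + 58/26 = 464111/25116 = 18.48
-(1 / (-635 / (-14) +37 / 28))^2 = -784 / 1708249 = -0.00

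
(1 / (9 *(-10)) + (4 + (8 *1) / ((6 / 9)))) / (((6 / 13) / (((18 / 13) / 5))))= 9.59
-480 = -480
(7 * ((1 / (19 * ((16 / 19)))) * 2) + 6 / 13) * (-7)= -973 / 104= -9.36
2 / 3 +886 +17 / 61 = 162311 / 183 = 886.95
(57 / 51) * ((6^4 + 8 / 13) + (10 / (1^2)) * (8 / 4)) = 325204 / 221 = 1471.51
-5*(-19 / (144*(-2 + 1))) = -95 / 144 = -0.66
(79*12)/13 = 948/13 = 72.92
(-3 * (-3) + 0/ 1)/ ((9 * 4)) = 1/ 4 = 0.25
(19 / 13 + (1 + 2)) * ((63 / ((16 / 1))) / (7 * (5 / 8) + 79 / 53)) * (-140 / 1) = -4518780 / 10777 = -419.30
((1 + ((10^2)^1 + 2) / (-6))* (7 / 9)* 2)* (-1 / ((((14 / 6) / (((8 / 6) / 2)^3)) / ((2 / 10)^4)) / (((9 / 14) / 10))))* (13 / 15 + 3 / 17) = 2432 / 7171875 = 0.00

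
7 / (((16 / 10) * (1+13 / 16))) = 70 / 29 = 2.41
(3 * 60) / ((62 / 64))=5760 / 31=185.81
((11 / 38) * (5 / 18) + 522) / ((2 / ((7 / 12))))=2499721 / 16416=152.27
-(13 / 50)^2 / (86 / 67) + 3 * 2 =1278677 / 215000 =5.95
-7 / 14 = -1 / 2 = -0.50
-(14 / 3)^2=-196 / 9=-21.78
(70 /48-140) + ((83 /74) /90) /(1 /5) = -368909 /2664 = -138.48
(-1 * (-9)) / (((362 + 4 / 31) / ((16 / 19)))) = 0.02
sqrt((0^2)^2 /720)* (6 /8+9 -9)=0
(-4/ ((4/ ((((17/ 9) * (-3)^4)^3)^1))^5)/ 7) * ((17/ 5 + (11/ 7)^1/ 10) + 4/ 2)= -229256186294969371470359489855754573/ 125440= -1827616281050457361849167000000.00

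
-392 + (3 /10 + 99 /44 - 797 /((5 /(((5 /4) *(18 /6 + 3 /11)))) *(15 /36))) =-429983 /220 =-1954.47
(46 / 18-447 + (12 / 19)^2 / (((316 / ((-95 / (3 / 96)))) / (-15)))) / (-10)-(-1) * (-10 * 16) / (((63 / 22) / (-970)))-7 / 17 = 54235.10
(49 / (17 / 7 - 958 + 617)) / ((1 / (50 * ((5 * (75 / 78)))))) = -214375 / 6162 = -34.79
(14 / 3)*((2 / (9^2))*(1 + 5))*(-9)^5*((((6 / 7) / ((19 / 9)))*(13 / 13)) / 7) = -2367.88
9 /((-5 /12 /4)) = -432 /5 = -86.40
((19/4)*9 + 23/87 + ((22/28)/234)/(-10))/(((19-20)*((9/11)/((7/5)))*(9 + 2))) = -6.69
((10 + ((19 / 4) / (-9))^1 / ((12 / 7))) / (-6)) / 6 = -0.27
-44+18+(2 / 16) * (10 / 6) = -619 / 24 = -25.79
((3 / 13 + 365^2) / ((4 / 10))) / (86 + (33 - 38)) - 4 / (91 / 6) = 2331292 / 567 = 4111.63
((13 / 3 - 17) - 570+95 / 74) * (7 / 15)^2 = -6324283 / 49950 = -126.61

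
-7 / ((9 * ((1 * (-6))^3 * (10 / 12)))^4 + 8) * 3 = -21 / 6887475360008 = -0.00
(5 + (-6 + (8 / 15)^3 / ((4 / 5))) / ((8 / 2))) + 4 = 10189 / 1350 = 7.55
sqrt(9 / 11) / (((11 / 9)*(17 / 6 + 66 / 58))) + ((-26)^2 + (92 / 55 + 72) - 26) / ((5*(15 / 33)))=318.60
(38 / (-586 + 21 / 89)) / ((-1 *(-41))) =-3382 / 2137453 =-0.00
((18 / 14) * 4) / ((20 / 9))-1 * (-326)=11491 / 35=328.31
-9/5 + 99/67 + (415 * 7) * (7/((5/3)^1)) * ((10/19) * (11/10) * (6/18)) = 14984843/6365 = 2354.26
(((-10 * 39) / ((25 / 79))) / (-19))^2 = 37970244 / 9025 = 4207.23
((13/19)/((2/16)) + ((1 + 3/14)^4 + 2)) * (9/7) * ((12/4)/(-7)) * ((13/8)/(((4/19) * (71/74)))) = -91454077377/2138388224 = -42.77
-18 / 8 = -2.25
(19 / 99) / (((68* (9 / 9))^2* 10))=19 / 4577760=0.00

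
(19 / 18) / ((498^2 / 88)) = 209 / 558009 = 0.00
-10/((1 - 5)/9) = 45/2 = 22.50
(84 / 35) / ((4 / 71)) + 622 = 3323 / 5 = 664.60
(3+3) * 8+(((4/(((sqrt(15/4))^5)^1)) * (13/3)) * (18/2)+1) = 54.73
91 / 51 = 1.78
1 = 1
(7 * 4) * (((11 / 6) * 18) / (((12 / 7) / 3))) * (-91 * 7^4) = -353299947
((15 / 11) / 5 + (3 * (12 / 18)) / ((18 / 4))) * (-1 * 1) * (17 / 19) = -1207 / 1881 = -0.64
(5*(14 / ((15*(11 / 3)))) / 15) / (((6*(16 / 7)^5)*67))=117649 / 34776023040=0.00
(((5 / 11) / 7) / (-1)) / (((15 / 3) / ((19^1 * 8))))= -152 / 77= -1.97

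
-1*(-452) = 452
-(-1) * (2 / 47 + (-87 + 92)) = 237 / 47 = 5.04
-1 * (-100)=100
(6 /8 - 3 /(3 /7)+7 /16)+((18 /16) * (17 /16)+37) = 4145 /128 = 32.38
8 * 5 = 40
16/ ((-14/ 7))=-8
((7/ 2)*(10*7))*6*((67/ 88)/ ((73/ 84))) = 1034145/ 803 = 1287.85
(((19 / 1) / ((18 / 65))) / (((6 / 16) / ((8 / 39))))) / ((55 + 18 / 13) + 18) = 39520 / 78327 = 0.50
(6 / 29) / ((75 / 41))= 82 / 725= 0.11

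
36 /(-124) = -9 /31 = -0.29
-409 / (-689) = 409 / 689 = 0.59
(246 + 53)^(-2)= 1/89401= 0.00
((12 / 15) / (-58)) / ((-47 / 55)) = 22 / 1363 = 0.02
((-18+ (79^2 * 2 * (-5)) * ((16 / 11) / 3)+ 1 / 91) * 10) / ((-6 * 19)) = 454614905 / 171171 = 2655.91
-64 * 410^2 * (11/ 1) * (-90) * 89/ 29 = 947922624000/ 29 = 32686987034.48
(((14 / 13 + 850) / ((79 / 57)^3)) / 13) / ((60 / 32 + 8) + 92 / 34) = 1.95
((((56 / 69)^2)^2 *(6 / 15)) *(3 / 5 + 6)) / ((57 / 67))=14496047104 / 10766882475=1.35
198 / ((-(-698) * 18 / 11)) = 121 / 698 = 0.17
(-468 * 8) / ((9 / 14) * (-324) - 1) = 26208 / 1465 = 17.89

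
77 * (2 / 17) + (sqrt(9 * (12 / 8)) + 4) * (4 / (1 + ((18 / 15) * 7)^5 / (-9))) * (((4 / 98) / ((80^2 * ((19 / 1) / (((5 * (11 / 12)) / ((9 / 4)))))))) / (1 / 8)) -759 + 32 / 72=-4649888955666622 / 6204014983467 -6875 * sqrt(6) / 973178820936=-749.50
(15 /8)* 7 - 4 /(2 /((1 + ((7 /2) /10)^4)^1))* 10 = -57401 /8000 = -7.18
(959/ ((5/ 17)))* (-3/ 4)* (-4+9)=-12227.25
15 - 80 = -65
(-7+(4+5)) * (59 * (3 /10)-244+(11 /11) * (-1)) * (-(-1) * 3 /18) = -2273 /30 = -75.77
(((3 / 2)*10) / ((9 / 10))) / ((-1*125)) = -2 / 15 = -0.13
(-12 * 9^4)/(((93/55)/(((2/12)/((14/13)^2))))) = -20328165/3038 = -6691.30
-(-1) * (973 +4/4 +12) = 986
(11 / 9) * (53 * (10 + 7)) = 9911 / 9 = 1101.22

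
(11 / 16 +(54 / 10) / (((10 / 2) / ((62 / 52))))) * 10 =19.75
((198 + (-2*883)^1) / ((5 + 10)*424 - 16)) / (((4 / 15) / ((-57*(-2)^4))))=670320 / 793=845.30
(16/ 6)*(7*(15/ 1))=280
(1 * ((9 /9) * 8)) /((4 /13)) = 26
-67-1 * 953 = -1020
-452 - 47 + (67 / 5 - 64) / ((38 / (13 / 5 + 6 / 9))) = -1434547 / 2850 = -503.35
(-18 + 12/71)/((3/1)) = -422/71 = -5.94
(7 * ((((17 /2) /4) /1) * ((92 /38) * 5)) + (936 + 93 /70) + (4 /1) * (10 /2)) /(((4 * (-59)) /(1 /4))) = -3025469 /2511040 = -1.20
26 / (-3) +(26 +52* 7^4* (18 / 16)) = 842855 / 6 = 140475.83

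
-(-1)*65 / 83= 65 / 83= 0.78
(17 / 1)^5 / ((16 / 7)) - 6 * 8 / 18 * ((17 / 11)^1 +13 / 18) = 2951853967 / 4752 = 621181.39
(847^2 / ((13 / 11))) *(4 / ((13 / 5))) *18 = 2840939640 / 169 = 16810293.73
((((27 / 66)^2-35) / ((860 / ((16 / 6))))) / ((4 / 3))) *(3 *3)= -151731 / 208120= -0.73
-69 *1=-69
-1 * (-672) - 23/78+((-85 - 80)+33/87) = 1147025/2262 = 507.08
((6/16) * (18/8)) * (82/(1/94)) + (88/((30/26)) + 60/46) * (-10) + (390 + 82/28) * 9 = 35797147/3864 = 9264.27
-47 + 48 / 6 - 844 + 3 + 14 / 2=-873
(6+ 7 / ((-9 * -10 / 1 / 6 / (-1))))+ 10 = 233 / 15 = 15.53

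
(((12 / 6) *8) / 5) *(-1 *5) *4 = -64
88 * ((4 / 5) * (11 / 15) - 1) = -36.37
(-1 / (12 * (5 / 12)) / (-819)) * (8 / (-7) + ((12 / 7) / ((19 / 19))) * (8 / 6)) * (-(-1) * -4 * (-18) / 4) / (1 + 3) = 4 / 3185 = 0.00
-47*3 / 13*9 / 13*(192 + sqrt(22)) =-243648 / 169 - 1269*sqrt(22) / 169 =-1476.92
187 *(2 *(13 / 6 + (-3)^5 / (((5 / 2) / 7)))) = -3804889 / 15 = -253659.27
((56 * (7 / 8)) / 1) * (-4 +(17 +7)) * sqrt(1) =980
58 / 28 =2.07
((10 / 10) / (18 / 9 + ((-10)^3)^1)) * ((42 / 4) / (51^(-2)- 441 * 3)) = 54621 / 6868479512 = 0.00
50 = 50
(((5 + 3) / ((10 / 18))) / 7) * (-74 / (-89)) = 5328 / 3115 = 1.71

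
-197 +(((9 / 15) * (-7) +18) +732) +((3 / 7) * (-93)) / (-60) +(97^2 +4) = 9962.46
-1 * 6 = -6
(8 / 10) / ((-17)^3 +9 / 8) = -0.00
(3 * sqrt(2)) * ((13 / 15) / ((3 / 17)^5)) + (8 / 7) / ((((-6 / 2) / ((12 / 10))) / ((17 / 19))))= -272 / 665 + 18458141 * sqrt(2) / 1215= 21484.16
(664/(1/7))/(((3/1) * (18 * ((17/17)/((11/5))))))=25564/135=189.36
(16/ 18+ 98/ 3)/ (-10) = -151/ 45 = -3.36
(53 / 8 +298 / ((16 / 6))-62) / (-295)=-451 / 2360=-0.19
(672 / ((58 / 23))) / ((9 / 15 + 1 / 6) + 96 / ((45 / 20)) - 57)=-231840 / 11803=-19.64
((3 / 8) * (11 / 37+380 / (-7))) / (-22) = 41949 / 45584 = 0.92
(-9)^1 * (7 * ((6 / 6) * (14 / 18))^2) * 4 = -152.44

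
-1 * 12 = -12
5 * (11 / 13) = 55 / 13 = 4.23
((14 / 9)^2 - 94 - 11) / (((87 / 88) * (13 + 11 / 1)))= -91399 / 21141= -4.32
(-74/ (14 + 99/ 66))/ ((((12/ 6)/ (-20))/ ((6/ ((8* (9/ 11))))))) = 4070/ 93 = 43.76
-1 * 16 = -16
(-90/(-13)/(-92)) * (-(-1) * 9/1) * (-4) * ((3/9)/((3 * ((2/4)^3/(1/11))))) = 720/3289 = 0.22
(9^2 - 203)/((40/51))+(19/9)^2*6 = -69557/540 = -128.81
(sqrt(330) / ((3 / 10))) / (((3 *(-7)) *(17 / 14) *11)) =-20 *sqrt(330) / 1683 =-0.22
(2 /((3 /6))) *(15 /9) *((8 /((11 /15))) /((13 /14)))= 11200 /143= 78.32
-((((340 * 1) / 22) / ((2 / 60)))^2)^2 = -676520100000000 / 14641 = -46207233112.49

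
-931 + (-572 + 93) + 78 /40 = -28161 /20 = -1408.05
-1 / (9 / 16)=-16 / 9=-1.78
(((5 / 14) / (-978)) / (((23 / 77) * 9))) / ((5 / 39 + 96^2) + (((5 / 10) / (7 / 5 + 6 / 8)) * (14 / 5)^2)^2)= -33050875 / 2243182445291844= -0.00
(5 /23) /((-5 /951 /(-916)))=871116 /23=37874.61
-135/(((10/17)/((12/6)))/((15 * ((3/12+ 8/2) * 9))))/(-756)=39015/112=348.35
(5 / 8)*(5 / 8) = 25 / 64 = 0.39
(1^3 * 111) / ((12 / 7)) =259 / 4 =64.75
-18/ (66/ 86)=-258/ 11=-23.45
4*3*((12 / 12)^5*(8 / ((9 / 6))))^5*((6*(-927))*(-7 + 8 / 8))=1728053248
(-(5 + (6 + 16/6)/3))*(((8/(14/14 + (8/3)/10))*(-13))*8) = 295360/57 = 5181.75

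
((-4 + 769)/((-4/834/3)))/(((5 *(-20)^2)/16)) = -191403/50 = -3828.06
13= 13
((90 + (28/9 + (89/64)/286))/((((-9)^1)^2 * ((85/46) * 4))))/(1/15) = 352809719/151227648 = 2.33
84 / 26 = 42 / 13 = 3.23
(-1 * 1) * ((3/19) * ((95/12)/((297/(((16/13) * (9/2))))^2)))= -80/184041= -0.00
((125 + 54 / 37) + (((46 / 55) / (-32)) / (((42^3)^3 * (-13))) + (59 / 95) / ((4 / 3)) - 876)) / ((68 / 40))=-2449909950865625510389975 / 5559988386392485613568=-440.63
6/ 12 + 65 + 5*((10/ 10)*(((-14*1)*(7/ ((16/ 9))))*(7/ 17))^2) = 48859333/ 18496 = 2641.62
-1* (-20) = 20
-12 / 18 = -2 / 3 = -0.67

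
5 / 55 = 1 / 11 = 0.09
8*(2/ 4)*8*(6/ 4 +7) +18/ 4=553/ 2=276.50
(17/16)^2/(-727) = -289/186112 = -0.00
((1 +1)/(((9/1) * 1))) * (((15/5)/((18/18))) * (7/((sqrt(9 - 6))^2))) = 14/9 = 1.56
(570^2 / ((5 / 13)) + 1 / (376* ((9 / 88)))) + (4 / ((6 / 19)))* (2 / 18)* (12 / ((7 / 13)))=833789363 / 987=844771.39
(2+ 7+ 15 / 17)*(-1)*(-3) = 504 / 17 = 29.65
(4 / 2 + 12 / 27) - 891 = -7997 / 9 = -888.56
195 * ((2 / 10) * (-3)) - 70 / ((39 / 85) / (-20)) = 2934.28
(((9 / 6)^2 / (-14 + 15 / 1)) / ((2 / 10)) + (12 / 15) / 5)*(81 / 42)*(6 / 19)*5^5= 1650375 / 76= 21715.46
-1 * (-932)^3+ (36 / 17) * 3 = 13762478764 / 17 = 809557574.35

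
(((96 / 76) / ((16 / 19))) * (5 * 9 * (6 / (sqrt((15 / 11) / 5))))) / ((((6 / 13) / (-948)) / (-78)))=21628620 * sqrt(33)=124246962.55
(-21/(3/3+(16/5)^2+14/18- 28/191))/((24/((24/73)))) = -902475/37241972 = -0.02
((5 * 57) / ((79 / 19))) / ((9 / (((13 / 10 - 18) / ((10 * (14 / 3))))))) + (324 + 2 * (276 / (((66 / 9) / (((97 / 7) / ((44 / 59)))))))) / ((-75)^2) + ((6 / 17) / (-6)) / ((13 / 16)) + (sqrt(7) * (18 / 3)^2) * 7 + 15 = 924856865937 / 73938865000 + 252 * sqrt(7) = 679.24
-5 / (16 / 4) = -5 / 4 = -1.25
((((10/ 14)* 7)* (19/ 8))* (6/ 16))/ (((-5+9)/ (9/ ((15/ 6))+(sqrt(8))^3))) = 513/ 128+285* sqrt(2)/ 16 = 29.20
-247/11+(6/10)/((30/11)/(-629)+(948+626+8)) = -13517869253/602020540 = -22.45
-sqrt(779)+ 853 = 825.09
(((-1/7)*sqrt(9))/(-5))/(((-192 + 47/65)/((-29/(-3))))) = -377/87031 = -0.00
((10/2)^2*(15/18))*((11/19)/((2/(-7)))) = -9625/228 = -42.21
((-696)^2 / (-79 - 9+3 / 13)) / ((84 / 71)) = -37259664 / 7987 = -4665.04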